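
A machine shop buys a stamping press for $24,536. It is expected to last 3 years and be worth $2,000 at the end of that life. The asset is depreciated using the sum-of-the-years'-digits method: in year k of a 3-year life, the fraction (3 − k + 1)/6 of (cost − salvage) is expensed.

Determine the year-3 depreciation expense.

$3,756

Depreciable base = $24,536 − $2,000 = $22,536.
Sum of the years' digits = 3+2+1 = 6.
Year 1: $22,536 × 3/6 = $11,268. Book value $13,268.
Year 2: $22,536 × 2/6 = $7,512. Book value $5,756.
Year 3: $22,536 × 1/6 = $3,756. Book value $2,000.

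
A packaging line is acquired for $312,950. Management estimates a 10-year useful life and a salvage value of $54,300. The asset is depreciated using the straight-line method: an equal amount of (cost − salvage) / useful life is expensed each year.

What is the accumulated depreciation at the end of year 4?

Depreciable base = $312,950 − $54,300 = $258,650.
Annual expense = $258,650 / 10 = $25,865.
End of year 1: book value $287,085.
End of year 2: book value $261,220.
End of year 3: book value $235,355.
End of year 4: book value $209,490.
Accumulated through year 4 = $312,950 − $209,490 = $103,460.

$103,460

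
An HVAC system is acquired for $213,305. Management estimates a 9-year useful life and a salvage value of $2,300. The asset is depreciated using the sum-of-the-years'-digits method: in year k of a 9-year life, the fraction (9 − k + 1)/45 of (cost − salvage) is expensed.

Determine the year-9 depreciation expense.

Depreciable base = $213,305 − $2,300 = $211,005.
Sum of the years' digits = 9+8+7+6+5+4+3+2+1 = 45.
Year 1: $211,005 × 9/45 = $42,201. Book value $171,104.
Year 2: $211,005 × 8/45 = $37,512. Book value $133,592.
Year 3: $211,005 × 7/45 = $32,823. Book value $100,769.
Year 4: $211,005 × 6/45 = $28,134. Book value $72,635.
Year 5: $211,005 × 5/45 = $23,445. Book value $49,190.
Year 6: $211,005 × 4/45 = $18,756. Book value $30,434.
Year 7: $211,005 × 3/45 = $14,067. Book value $16,367.
Year 8: $211,005 × 2/45 = $9,378. Book value $6,989.
Year 9: $211,005 × 1/45 = $4,689. Book value $2,300.

$4,689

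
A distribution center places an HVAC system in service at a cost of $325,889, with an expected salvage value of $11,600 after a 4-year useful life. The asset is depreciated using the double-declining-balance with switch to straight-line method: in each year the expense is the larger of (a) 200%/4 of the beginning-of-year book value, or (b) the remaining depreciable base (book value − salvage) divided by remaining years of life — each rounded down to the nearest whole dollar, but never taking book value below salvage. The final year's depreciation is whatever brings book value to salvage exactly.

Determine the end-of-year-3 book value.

$40,737

Depreciable base = $325,889 − $11,600 = $314,289.
Year 1: DB = ⌊$325,889 × 200%/4⌋ = $162,944; SL = ⌊$314,289/4⌋ = $78,572 → take DB $162,944. Book value $162,945.
Year 2: DB = ⌊$162,945 × 200%/4⌋ = $81,472; SL = ⌊$151,345/3⌋ = $50,448 → take DB $81,472. Book value $81,473.
Year 3: DB = ⌊$81,473 × 200%/4⌋ = $40,736; SL = ⌊$69,873/2⌋ = $34,936 → take DB $40,736. Book value $40,737.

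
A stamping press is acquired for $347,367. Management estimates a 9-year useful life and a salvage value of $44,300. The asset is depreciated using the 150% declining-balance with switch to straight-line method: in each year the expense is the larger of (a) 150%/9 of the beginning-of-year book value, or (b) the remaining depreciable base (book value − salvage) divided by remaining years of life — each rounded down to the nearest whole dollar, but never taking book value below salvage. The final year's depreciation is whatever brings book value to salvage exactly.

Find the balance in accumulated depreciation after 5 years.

Depreciable base = $347,367 − $44,300 = $303,067.
Year 1: DB = ⌊$347,367 × 150%/9⌋ = $57,894; SL = ⌊$303,067/9⌋ = $33,674 → take DB $57,894. Book value $289,473.
Year 2: DB = ⌊$289,473 × 150%/9⌋ = $48,245; SL = ⌊$245,173/8⌋ = $30,646 → take DB $48,245. Book value $241,228.
Year 3: DB = ⌊$241,228 × 150%/9⌋ = $40,204; SL = ⌊$196,928/7⌋ = $28,132 → take DB $40,204. Book value $201,024.
Year 4: DB = ⌊$201,024 × 150%/9⌋ = $33,504; SL = ⌊$156,724/6⌋ = $26,120 → take DB $33,504. Book value $167,520.
Year 5: DB = ⌊$167,520 × 150%/9⌋ = $27,920; SL = ⌊$123,220/5⌋ = $24,644 → take DB $27,920. Book value $139,600.
Accumulated through year 5 = $347,367 − $139,600 = $207,767.

$207,767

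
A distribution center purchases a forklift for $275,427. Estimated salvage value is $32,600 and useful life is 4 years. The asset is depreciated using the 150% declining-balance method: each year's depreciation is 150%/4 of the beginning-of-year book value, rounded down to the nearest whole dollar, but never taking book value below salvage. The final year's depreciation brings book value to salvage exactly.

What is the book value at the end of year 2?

Depreciable base = $275,427 − $32,600 = $242,827.
Year 1: ⌊$275,427 × 150%/4⌋ = $103,285. Book value $172,142.
Year 2: ⌊$172,142 × 150%/4⌋ = $64,553. Book value $107,589.

$107,589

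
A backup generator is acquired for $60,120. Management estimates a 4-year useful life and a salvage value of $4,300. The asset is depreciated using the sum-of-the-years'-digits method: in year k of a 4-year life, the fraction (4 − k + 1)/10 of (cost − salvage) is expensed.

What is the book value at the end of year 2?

$21,046

Depreciable base = $60,120 − $4,300 = $55,820.
Sum of the years' digits = 4+3+2+1 = 10.
Year 1: $55,820 × 4/10 = $22,328. Book value $37,792.
Year 2: $55,820 × 3/10 = $16,746. Book value $21,046.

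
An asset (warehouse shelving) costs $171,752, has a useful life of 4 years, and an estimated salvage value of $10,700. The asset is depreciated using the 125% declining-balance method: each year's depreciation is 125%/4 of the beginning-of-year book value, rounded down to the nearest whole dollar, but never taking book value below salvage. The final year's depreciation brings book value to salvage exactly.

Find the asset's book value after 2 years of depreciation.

Depreciable base = $171,752 − $10,700 = $161,052.
Year 1: ⌊$171,752 × 125%/4⌋ = $53,672. Book value $118,080.
Year 2: ⌊$118,080 × 125%/4⌋ = $36,900. Book value $81,180.

$81,180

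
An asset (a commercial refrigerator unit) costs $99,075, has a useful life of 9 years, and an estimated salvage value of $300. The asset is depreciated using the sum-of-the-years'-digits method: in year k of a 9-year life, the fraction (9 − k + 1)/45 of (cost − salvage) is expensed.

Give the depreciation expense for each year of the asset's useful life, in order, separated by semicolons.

Depreciable base = $99,075 − $300 = $98,775.
Sum of the years' digits = 9+8+7+6+5+4+3+2+1 = 45.
Year 1: $98,775 × 9/45 = $19,755. Book value $79,320.
Year 2: $98,775 × 8/45 = $17,560. Book value $61,760.
Year 3: $98,775 × 7/45 = $15,365. Book value $46,395.
Year 4: $98,775 × 6/45 = $13,170. Book value $33,225.
Year 5: $98,775 × 5/45 = $10,975. Book value $22,250.
Year 6: $98,775 × 4/45 = $8,780. Book value $13,470.
Year 7: $98,775 × 3/45 = $6,585. Book value $6,885.
Year 8: $98,775 × 2/45 = $4,390. Book value $2,495.
Year 9: $98,775 × 1/45 = $2,195. Book value $300.

$19,755; $17,560; $15,365; $13,170; $10,975; $8,780; $6,585; $4,390; $2,195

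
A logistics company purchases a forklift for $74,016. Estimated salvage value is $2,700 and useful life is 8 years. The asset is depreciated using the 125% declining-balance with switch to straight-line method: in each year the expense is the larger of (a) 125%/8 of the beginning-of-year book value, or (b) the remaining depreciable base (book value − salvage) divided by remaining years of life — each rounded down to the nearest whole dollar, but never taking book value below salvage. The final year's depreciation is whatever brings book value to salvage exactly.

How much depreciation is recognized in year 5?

Depreciable base = $74,016 − $2,700 = $71,316.
Year 1: DB = ⌊$74,016 × 125%/8⌋ = $11,565; SL = ⌊$71,316/8⌋ = $8,914 → take DB $11,565. Book value $62,451.
Year 2: DB = ⌊$62,451 × 125%/8⌋ = $9,757; SL = ⌊$59,751/7⌋ = $8,535 → take DB $9,757. Book value $52,694.
Year 3: DB = ⌊$52,694 × 125%/8⌋ = $8,233; SL = ⌊$49,994/6⌋ = $8,332 → take SL $8,332. Book value $44,362.
Year 4: DB = ⌊$44,362 × 125%/8⌋ = $6,931; SL = ⌊$41,662/5⌋ = $8,332 → take SL $8,332. Book value $36,030.
Year 5: DB = ⌊$36,030 × 125%/8⌋ = $5,629; SL = ⌊$33,330/4⌋ = $8,332 → take SL $8,332. Book value $27,698.

$8,332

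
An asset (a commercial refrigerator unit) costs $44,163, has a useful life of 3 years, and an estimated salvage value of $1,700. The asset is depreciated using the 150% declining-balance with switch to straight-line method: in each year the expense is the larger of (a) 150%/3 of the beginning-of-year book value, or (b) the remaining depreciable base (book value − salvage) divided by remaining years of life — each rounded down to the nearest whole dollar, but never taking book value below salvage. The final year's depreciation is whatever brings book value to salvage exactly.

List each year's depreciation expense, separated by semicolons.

Depreciable base = $44,163 − $1,700 = $42,463.
Year 1: DB = ⌊$44,163 × 150%/3⌋ = $22,081; SL = ⌊$42,463/3⌋ = $14,154 → take DB $22,081. Book value $22,082.
Year 2: DB = ⌊$22,082 × 150%/3⌋ = $11,041; SL = ⌊$20,382/2⌋ = $10,191 → take DB $11,041. Book value $11,041.
Year 3 (final): $11,041 − $1,700 = $9,341. Book value $1,700.

$22,081; $11,041; $9,341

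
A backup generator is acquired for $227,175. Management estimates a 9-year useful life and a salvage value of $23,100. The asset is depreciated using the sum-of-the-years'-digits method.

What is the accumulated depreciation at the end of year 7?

Depreciable base = $227,175 − $23,100 = $204,075.
Sum of the years' digits = 9+8+7+6+5+4+3+2+1 = 45.
Year 1: $204,075 × 9/45 = $40,815. Book value $186,360.
Year 2: $204,075 × 8/45 = $36,280. Book value $150,080.
Year 3: $204,075 × 7/45 = $31,745. Book value $118,335.
Year 4: $204,075 × 6/45 = $27,210. Book value $91,125.
Year 5: $204,075 × 5/45 = $22,675. Book value $68,450.
Year 6: $204,075 × 4/45 = $18,140. Book value $50,310.
Year 7: $204,075 × 3/45 = $13,605. Book value $36,705.
Accumulated through year 7 = $227,175 − $36,705 = $190,470.

$190,470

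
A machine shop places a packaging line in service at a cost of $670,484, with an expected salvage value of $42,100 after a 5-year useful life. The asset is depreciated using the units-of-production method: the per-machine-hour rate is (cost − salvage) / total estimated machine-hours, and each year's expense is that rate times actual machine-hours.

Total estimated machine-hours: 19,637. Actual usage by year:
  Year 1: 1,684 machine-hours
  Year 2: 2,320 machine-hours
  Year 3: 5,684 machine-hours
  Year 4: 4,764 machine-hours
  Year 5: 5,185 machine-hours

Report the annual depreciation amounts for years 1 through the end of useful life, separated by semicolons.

Depreciable base = $670,484 − $42,100 = $628,384.
Rate = $628,384 / 19,637 machine-hours = $32 per machine-hour.
Year 1: 1,684 × $32 = $53,888. Book value $616,596.
Year 2: 2,320 × $32 = $74,240. Book value $542,356.
Year 3: 5,684 × $32 = $181,888. Book value $360,468.
Year 4: 4,764 × $32 = $152,448. Book value $208,020.
Year 5: 5,185 × $32 = $165,920. Book value $42,100.

$53,888; $74,240; $181,888; $152,448; $165,920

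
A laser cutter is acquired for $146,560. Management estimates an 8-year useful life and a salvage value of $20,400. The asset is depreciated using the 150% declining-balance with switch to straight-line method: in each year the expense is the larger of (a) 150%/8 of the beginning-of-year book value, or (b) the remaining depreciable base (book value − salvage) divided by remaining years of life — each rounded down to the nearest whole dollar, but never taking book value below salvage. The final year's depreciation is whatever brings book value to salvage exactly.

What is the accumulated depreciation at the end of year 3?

Depreciable base = $146,560 − $20,400 = $126,160.
Year 1: DB = ⌊$146,560 × 150%/8⌋ = $27,480; SL = ⌊$126,160/8⌋ = $15,770 → take DB $27,480. Book value $119,080.
Year 2: DB = ⌊$119,080 × 150%/8⌋ = $22,327; SL = ⌊$98,680/7⌋ = $14,097 → take DB $22,327. Book value $96,753.
Year 3: DB = ⌊$96,753 × 150%/8⌋ = $18,141; SL = ⌊$76,353/6⌋ = $12,725 → take DB $18,141. Book value $78,612.
Accumulated through year 3 = $146,560 − $78,612 = $67,948.

$67,948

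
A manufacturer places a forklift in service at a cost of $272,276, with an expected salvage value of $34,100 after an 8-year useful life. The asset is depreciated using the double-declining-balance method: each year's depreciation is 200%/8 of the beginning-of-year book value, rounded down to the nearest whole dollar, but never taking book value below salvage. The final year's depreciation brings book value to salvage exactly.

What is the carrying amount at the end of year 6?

Depreciable base = $272,276 − $34,100 = $238,176.
Year 1: ⌊$272,276 × 200%/8⌋ = $68,069. Book value $204,207.
Year 2: ⌊$204,207 × 200%/8⌋ = $51,051. Book value $153,156.
Year 3: ⌊$153,156 × 200%/8⌋ = $38,289. Book value $114,867.
Year 4: ⌊$114,867 × 200%/8⌋ = $28,716. Book value $86,151.
Year 5: ⌊$86,151 × 200%/8⌋ = $21,537. Book value $64,614.
Year 6: ⌊$64,614 × 200%/8⌋ = $16,153. Book value $48,461.

$48,461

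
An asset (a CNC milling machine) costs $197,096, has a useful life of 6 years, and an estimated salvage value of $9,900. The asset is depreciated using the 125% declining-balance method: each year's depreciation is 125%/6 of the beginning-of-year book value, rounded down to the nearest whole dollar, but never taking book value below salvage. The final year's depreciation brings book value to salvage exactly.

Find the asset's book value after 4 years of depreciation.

Depreciable base = $197,096 − $9,900 = $187,196.
Year 1: ⌊$197,096 × 125%/6⌋ = $41,061. Book value $156,035.
Year 2: ⌊$156,035 × 125%/6⌋ = $32,507. Book value $123,528.
Year 3: ⌊$123,528 × 125%/6⌋ = $25,735. Book value $97,793.
Year 4: ⌊$97,793 × 125%/6⌋ = $20,373. Book value $77,420.

$77,420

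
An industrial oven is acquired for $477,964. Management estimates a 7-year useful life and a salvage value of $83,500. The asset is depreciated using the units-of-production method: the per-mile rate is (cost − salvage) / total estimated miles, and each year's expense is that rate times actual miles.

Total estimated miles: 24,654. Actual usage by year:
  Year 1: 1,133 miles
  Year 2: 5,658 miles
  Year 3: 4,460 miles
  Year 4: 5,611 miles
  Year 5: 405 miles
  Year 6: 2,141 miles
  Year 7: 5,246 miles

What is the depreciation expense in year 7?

$83,936

Depreciable base = $477,964 − $83,500 = $394,464.
Rate = $394,464 / 24,654 miles = $16 per mile.
Year 1: 1,133 × $16 = $18,128. Book value $459,836.
Year 2: 5,658 × $16 = $90,528. Book value $369,308.
Year 3: 4,460 × $16 = $71,360. Book value $297,948.
Year 4: 5,611 × $16 = $89,776. Book value $208,172.
Year 5: 405 × $16 = $6,480. Book value $201,692.
Year 6: 2,141 × $16 = $34,256. Book value $167,436.
Year 7: 5,246 × $16 = $83,936. Book value $83,500.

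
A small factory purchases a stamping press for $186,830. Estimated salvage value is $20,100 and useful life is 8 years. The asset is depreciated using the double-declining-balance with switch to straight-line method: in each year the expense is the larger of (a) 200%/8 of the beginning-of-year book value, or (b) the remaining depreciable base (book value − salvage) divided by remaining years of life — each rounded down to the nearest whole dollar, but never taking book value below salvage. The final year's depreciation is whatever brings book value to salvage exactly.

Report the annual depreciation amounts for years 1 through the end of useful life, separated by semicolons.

$46,707; $35,030; $26,273; $19,705; $14,778; $11,084; $8,313; $4,840

Depreciable base = $186,830 − $20,100 = $166,730.
Year 1: DB = ⌊$186,830 × 200%/8⌋ = $46,707; SL = ⌊$166,730/8⌋ = $20,841 → take DB $46,707. Book value $140,123.
Year 2: DB = ⌊$140,123 × 200%/8⌋ = $35,030; SL = ⌊$120,023/7⌋ = $17,146 → take DB $35,030. Book value $105,093.
Year 3: DB = ⌊$105,093 × 200%/8⌋ = $26,273; SL = ⌊$84,993/6⌋ = $14,165 → take DB $26,273. Book value $78,820.
Year 4: DB = ⌊$78,820 × 200%/8⌋ = $19,705; SL = ⌊$58,720/5⌋ = $11,744 → take DB $19,705. Book value $59,115.
Year 5: DB = ⌊$59,115 × 200%/8⌋ = $14,778; SL = ⌊$39,015/4⌋ = $9,753 → take DB $14,778. Book value $44,337.
Year 6: DB = ⌊$44,337 × 200%/8⌋ = $11,084; SL = ⌊$24,237/3⌋ = $8,079 → take DB $11,084. Book value $33,253.
Year 7: DB = ⌊$33,253 × 200%/8⌋ = $8,313; SL = ⌊$13,153/2⌋ = $6,576 → take DB $8,313. Book value $24,940.
Year 8 (final): $24,940 − $20,100 = $4,840. Book value $20,100.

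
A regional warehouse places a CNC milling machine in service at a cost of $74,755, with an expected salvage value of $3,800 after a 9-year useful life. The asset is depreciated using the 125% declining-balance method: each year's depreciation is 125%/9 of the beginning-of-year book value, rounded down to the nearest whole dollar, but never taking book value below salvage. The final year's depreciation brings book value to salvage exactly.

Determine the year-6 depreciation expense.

Depreciable base = $74,755 − $3,800 = $70,955.
Year 1: ⌊$74,755 × 125%/9⌋ = $10,382. Book value $64,373.
Year 2: ⌊$64,373 × 125%/9⌋ = $8,940. Book value $55,433.
Year 3: ⌊$55,433 × 125%/9⌋ = $7,699. Book value $47,734.
Year 4: ⌊$47,734 × 125%/9⌋ = $6,629. Book value $41,105.
Year 5: ⌊$41,105 × 125%/9⌋ = $5,709. Book value $35,396.
Year 6: ⌊$35,396 × 125%/9⌋ = $4,916. Book value $30,480.

$4,916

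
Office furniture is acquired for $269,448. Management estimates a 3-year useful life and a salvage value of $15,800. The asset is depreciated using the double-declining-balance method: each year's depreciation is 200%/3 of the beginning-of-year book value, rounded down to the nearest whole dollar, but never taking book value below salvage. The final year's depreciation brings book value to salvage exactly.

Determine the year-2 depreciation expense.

Depreciable base = $269,448 − $15,800 = $253,648.
Year 1: ⌊$269,448 × 200%/3⌋ = $179,632. Book value $89,816.
Year 2: ⌊$89,816 × 200%/3⌋ = $59,877. Book value $29,939.

$59,877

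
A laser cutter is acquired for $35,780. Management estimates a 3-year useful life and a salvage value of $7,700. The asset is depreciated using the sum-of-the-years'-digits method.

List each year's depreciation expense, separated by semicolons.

$14,040; $9,360; $4,680

Depreciable base = $35,780 − $7,700 = $28,080.
Sum of the years' digits = 3+2+1 = 6.
Year 1: $28,080 × 3/6 = $14,040. Book value $21,740.
Year 2: $28,080 × 2/6 = $9,360. Book value $12,380.
Year 3: $28,080 × 1/6 = $4,680. Book value $7,700.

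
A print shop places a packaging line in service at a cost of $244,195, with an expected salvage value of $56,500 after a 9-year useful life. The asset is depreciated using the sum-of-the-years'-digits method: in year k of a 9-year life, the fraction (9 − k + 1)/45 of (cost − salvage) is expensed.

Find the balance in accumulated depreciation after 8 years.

$183,524

Depreciable base = $244,195 − $56,500 = $187,695.
Sum of the years' digits = 9+8+7+6+5+4+3+2+1 = 45.
Year 1: $187,695 × 9/45 = $37,539. Book value $206,656.
Year 2: $187,695 × 8/45 = $33,368. Book value $173,288.
Year 3: $187,695 × 7/45 = $29,197. Book value $144,091.
Year 4: $187,695 × 6/45 = $25,026. Book value $119,065.
Year 5: $187,695 × 5/45 = $20,855. Book value $98,210.
Year 6: $187,695 × 4/45 = $16,684. Book value $81,526.
Year 7: $187,695 × 3/45 = $12,513. Book value $69,013.
Year 8: $187,695 × 2/45 = $8,342. Book value $60,671.
Accumulated through year 8 = $244,195 − $60,671 = $183,524.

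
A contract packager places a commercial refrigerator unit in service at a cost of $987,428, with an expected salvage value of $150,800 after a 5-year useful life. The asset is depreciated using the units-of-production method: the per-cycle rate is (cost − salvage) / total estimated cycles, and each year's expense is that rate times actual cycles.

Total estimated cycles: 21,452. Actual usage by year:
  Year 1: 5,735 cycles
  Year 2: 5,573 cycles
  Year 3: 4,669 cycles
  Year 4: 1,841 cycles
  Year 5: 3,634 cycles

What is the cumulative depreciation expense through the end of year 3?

Depreciable base = $987,428 − $150,800 = $836,628.
Rate = $836,628 / 21,452 cycles = $39 per cycle.
Year 1: 5,735 × $39 = $223,665. Book value $763,763.
Year 2: 5,573 × $39 = $217,347. Book value $546,416.
Year 3: 4,669 × $39 = $182,091. Book value $364,325.
Accumulated through year 3 = $987,428 − $364,325 = $623,103.

$623,103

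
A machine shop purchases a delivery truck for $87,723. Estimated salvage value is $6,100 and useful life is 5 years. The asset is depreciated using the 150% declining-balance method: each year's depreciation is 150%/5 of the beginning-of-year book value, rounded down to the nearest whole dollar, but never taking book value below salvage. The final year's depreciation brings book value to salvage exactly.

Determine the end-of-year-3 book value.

$30,090

Depreciable base = $87,723 − $6,100 = $81,623.
Year 1: ⌊$87,723 × 150%/5⌋ = $26,316. Book value $61,407.
Year 2: ⌊$61,407 × 150%/5⌋ = $18,422. Book value $42,985.
Year 3: ⌊$42,985 × 150%/5⌋ = $12,895. Book value $30,090.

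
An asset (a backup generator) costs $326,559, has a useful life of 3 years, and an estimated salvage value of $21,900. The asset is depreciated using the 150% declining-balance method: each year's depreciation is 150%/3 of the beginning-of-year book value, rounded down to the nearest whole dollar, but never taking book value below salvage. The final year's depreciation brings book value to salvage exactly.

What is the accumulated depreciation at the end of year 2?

$244,919

Depreciable base = $326,559 − $21,900 = $304,659.
Year 1: ⌊$326,559 × 150%/3⌋ = $163,279. Book value $163,280.
Year 2: ⌊$163,280 × 150%/3⌋ = $81,640. Book value $81,640.
Accumulated through year 2 = $326,559 − $81,640 = $244,919.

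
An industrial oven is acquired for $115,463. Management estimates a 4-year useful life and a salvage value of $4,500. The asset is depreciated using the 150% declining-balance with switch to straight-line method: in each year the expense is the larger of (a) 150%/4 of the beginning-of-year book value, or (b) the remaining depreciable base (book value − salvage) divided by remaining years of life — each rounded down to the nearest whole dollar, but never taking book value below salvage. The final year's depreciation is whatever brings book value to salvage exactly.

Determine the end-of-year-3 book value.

$24,802

Depreciable base = $115,463 − $4,500 = $110,963.
Year 1: DB = ⌊$115,463 × 150%/4⌋ = $43,298; SL = ⌊$110,963/4⌋ = $27,740 → take DB $43,298. Book value $72,165.
Year 2: DB = ⌊$72,165 × 150%/4⌋ = $27,061; SL = ⌊$67,665/3⌋ = $22,555 → take DB $27,061. Book value $45,104.
Year 3: DB = ⌊$45,104 × 150%/4⌋ = $16,914; SL = ⌊$40,604/2⌋ = $20,302 → take SL $20,302. Book value $24,802.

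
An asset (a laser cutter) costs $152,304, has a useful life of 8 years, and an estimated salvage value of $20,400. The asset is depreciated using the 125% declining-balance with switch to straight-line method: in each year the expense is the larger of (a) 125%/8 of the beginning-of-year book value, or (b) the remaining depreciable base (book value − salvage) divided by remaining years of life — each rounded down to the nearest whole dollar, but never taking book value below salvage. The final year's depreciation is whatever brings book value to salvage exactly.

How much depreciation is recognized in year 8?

Depreciable base = $152,304 − $20,400 = $131,904.
Year 1: DB = ⌊$152,304 × 125%/8⌋ = $23,797; SL = ⌊$131,904/8⌋ = $16,488 → take DB $23,797. Book value $128,507.
Year 2: DB = ⌊$128,507 × 125%/8⌋ = $20,079; SL = ⌊$108,107/7⌋ = $15,443 → take DB $20,079. Book value $108,428.
Year 3: DB = ⌊$108,428 × 125%/8⌋ = $16,941; SL = ⌊$88,028/6⌋ = $14,671 → take DB $16,941. Book value $91,487.
Year 4: DB = ⌊$91,487 × 125%/8⌋ = $14,294; SL = ⌊$71,087/5⌋ = $14,217 → take DB $14,294. Book value $77,193.
Year 5: DB = ⌊$77,193 × 125%/8⌋ = $12,061; SL = ⌊$56,793/4⌋ = $14,198 → take SL $14,198. Book value $62,995.
Year 6: DB = ⌊$62,995 × 125%/8⌋ = $9,842; SL = ⌊$42,595/3⌋ = $14,198 → take SL $14,198. Book value $48,797.
Year 7: DB = ⌊$48,797 × 125%/8⌋ = $7,624; SL = ⌊$28,397/2⌋ = $14,198 → take SL $14,198. Book value $34,599.
Year 8 (final): $34,599 − $20,400 = $14,199. Book value $20,400.

$14,199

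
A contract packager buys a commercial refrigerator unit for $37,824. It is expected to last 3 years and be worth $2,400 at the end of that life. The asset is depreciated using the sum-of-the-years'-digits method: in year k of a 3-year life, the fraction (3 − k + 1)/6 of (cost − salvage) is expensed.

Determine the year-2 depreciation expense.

$11,808

Depreciable base = $37,824 − $2,400 = $35,424.
Sum of the years' digits = 3+2+1 = 6.
Year 1: $35,424 × 3/6 = $17,712. Book value $20,112.
Year 2: $35,424 × 2/6 = $11,808. Book value $8,304.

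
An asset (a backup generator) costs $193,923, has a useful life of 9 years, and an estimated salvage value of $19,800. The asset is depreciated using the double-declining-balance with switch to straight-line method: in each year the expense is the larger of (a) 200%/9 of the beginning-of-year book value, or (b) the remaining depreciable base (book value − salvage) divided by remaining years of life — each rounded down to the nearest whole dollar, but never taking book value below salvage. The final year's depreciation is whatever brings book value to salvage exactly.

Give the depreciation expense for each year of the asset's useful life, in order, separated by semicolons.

Depreciable base = $193,923 − $19,800 = $174,123.
Year 1: DB = ⌊$193,923 × 200%/9⌋ = $43,094; SL = ⌊$174,123/9⌋ = $19,347 → take DB $43,094. Book value $150,829.
Year 2: DB = ⌊$150,829 × 200%/9⌋ = $33,517; SL = ⌊$131,029/8⌋ = $16,378 → take DB $33,517. Book value $117,312.
Year 3: DB = ⌊$117,312 × 200%/9⌋ = $26,069; SL = ⌊$97,512/7⌋ = $13,930 → take DB $26,069. Book value $91,243.
Year 4: DB = ⌊$91,243 × 200%/9⌋ = $20,276; SL = ⌊$71,443/6⌋ = $11,907 → take DB $20,276. Book value $70,967.
Year 5: DB = ⌊$70,967 × 200%/9⌋ = $15,770; SL = ⌊$51,167/5⌋ = $10,233 → take DB $15,770. Book value $55,197.
Year 6: DB = ⌊$55,197 × 200%/9⌋ = $12,266; SL = ⌊$35,397/4⌋ = $8,849 → take DB $12,266. Book value $42,931.
Year 7: DB = ⌊$42,931 × 200%/9⌋ = $9,540; SL = ⌊$23,131/3⌋ = $7,710 → take DB $9,540. Book value $33,391.
Year 8: DB = ⌊$33,391 × 200%/9⌋ = $7,420; SL = ⌊$13,591/2⌋ = $6,795 → take DB $7,420. Book value $25,971.
Year 9 (final): $25,971 − $19,800 = $6,171. Book value $19,800.

$43,094; $33,517; $26,069; $20,276; $15,770; $12,266; $9,540; $7,420; $6,171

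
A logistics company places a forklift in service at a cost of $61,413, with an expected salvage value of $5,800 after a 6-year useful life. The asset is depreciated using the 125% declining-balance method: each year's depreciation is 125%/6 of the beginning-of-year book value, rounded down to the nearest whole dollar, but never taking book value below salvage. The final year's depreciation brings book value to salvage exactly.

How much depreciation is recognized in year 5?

$5,026

Depreciable base = $61,413 − $5,800 = $55,613.
Year 1: ⌊$61,413 × 125%/6⌋ = $12,794. Book value $48,619.
Year 2: ⌊$48,619 × 125%/6⌋ = $10,128. Book value $38,491.
Year 3: ⌊$38,491 × 125%/6⌋ = $8,018. Book value $30,473.
Year 4: ⌊$30,473 × 125%/6⌋ = $6,348. Book value $24,125.
Year 5: ⌊$24,125 × 125%/6⌋ = $5,026. Book value $19,099.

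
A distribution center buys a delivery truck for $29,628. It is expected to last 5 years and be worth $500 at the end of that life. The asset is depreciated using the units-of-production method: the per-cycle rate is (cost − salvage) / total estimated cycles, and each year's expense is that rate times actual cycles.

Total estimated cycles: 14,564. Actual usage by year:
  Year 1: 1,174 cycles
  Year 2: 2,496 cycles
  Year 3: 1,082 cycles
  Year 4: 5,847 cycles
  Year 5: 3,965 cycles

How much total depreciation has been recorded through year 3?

$9,504

Depreciable base = $29,628 − $500 = $29,128.
Rate = $29,128 / 14,564 cycles = $2 per cycle.
Year 1: 1,174 × $2 = $2,348. Book value $27,280.
Year 2: 2,496 × $2 = $4,992. Book value $22,288.
Year 3: 1,082 × $2 = $2,164. Book value $20,124.
Accumulated through year 3 = $29,628 − $20,124 = $9,504.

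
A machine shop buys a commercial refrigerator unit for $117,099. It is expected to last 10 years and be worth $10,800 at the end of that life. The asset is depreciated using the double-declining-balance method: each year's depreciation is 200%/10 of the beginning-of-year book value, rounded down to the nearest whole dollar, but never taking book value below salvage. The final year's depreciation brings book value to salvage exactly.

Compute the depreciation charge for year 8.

Depreciable base = $117,099 − $10,800 = $106,299.
Year 1: ⌊$117,099 × 200%/10⌋ = $23,419. Book value $93,680.
Year 2: ⌊$93,680 × 200%/10⌋ = $18,736. Book value $74,944.
Year 3: ⌊$74,944 × 200%/10⌋ = $14,988. Book value $59,956.
Year 4: ⌊$59,956 × 200%/10⌋ = $11,991. Book value $47,965.
Year 5: ⌊$47,965 × 200%/10⌋ = $9,593. Book value $38,372.
Year 6: ⌊$38,372 × 200%/10⌋ = $7,674. Book value $30,698.
Year 7: ⌊$30,698 × 200%/10⌋ = $6,139. Book value $24,559.
Year 8: ⌊$24,559 × 200%/10⌋ = $4,911. Book value $19,648.

$4,911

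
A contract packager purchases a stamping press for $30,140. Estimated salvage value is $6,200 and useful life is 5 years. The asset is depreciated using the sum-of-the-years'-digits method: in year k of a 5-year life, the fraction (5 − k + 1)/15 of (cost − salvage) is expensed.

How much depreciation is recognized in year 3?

$4,788

Depreciable base = $30,140 − $6,200 = $23,940.
Sum of the years' digits = 5+4+3+2+1 = 15.
Year 1: $23,940 × 5/15 = $7,980. Book value $22,160.
Year 2: $23,940 × 4/15 = $6,384. Book value $15,776.
Year 3: $23,940 × 3/15 = $4,788. Book value $10,988.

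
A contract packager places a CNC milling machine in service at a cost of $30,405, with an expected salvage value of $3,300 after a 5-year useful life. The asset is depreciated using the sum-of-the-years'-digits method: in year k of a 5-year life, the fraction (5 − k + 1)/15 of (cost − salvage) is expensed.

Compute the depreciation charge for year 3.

Depreciable base = $30,405 − $3,300 = $27,105.
Sum of the years' digits = 5+4+3+2+1 = 15.
Year 1: $27,105 × 5/15 = $9,035. Book value $21,370.
Year 2: $27,105 × 4/15 = $7,228. Book value $14,142.
Year 3: $27,105 × 3/15 = $5,421. Book value $8,721.

$5,421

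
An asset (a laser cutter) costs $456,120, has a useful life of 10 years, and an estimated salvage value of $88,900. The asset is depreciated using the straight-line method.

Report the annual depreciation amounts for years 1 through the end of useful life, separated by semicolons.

Depreciable base = $456,120 − $88,900 = $367,220.
Annual expense = $367,220 / 10 = $36,722.
End of year 1: book value $419,398.
End of year 2: book value $382,676.
End of year 3: book value $345,954.
End of year 4: book value $309,232.
End of year 5: book value $272,510.
End of year 6: book value $235,788.
End of year 7: book value $199,066.
End of year 8: book value $162,344.
End of year 9: book value $125,622.
End of year 10: book value $88,900.

$36,722; $36,722; $36,722; $36,722; $36,722; $36,722; $36,722; $36,722; $36,722; $36,722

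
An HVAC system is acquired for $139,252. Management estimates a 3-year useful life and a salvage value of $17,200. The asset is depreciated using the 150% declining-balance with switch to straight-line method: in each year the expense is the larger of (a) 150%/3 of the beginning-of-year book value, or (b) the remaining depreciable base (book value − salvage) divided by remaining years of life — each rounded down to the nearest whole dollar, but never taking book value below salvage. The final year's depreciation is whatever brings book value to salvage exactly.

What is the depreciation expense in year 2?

$34,813

Depreciable base = $139,252 − $17,200 = $122,052.
Year 1: DB = ⌊$139,252 × 150%/3⌋ = $69,626; SL = ⌊$122,052/3⌋ = $40,684 → take DB $69,626. Book value $69,626.
Year 2: DB = ⌊$69,626 × 150%/3⌋ = $34,813; SL = ⌊$52,426/2⌋ = $26,213 → take DB $34,813. Book value $34,813.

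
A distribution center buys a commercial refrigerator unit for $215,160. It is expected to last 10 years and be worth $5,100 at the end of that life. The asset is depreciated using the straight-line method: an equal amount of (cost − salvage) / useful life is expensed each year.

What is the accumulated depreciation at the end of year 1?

Depreciable base = $215,160 − $5,100 = $210,060.
Annual expense = $210,060 / 10 = $21,006.
End of year 1: book value $194,154.
Accumulated through year 1 = $215,160 − $194,154 = $21,006.

$21,006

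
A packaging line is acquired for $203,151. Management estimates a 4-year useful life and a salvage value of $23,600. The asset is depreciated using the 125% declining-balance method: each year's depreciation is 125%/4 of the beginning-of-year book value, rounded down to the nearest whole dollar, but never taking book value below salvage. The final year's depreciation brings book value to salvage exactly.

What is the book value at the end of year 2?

Depreciable base = $203,151 − $23,600 = $179,551.
Year 1: ⌊$203,151 × 125%/4⌋ = $63,484. Book value $139,667.
Year 2: ⌊$139,667 × 125%/4⌋ = $43,645. Book value $96,022.

$96,022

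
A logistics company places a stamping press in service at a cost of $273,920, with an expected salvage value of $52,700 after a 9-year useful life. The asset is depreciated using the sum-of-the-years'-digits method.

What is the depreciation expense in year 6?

Depreciable base = $273,920 − $52,700 = $221,220.
Sum of the years' digits = 9+8+7+6+5+4+3+2+1 = 45.
Year 1: $221,220 × 9/45 = $44,244. Book value $229,676.
Year 2: $221,220 × 8/45 = $39,328. Book value $190,348.
Year 3: $221,220 × 7/45 = $34,412. Book value $155,936.
Year 4: $221,220 × 6/45 = $29,496. Book value $126,440.
Year 5: $221,220 × 5/45 = $24,580. Book value $101,860.
Year 6: $221,220 × 4/45 = $19,664. Book value $82,196.

$19,664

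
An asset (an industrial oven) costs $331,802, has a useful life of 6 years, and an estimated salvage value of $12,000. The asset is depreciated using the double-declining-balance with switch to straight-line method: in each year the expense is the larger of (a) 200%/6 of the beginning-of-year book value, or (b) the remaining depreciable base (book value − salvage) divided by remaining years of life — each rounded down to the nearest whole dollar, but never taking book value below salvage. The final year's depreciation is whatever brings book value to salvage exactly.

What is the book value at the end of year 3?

$98,312

Depreciable base = $331,802 − $12,000 = $319,802.
Year 1: DB = ⌊$331,802 × 200%/6⌋ = $110,600; SL = ⌊$319,802/6⌋ = $53,300 → take DB $110,600. Book value $221,202.
Year 2: DB = ⌊$221,202 × 200%/6⌋ = $73,734; SL = ⌊$209,202/5⌋ = $41,840 → take DB $73,734. Book value $147,468.
Year 3: DB = ⌊$147,468 × 200%/6⌋ = $49,156; SL = ⌊$135,468/4⌋ = $33,867 → take DB $49,156. Book value $98,312.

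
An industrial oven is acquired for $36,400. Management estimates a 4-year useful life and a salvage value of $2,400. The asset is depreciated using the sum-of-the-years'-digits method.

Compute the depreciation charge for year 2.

$10,200

Depreciable base = $36,400 − $2,400 = $34,000.
Sum of the years' digits = 4+3+2+1 = 10.
Year 1: $34,000 × 4/10 = $13,600. Book value $22,800.
Year 2: $34,000 × 3/10 = $10,200. Book value $12,600.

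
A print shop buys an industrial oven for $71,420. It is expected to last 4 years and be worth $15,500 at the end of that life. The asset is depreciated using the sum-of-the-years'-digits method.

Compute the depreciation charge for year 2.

Depreciable base = $71,420 − $15,500 = $55,920.
Sum of the years' digits = 4+3+2+1 = 10.
Year 1: $55,920 × 4/10 = $22,368. Book value $49,052.
Year 2: $55,920 × 3/10 = $16,776. Book value $32,276.

$16,776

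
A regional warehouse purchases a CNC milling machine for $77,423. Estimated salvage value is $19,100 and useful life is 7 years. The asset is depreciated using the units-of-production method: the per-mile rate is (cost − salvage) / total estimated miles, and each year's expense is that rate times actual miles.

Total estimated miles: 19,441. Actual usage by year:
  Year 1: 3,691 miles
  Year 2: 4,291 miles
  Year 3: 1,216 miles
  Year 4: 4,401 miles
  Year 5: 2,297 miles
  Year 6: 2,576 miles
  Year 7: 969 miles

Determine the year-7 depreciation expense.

$2,907

Depreciable base = $77,423 − $19,100 = $58,323.
Rate = $58,323 / 19,441 miles = $3 per mile.
Year 1: 3,691 × $3 = $11,073. Book value $66,350.
Year 2: 4,291 × $3 = $12,873. Book value $53,477.
Year 3: 1,216 × $3 = $3,648. Book value $49,829.
Year 4: 4,401 × $3 = $13,203. Book value $36,626.
Year 5: 2,297 × $3 = $6,891. Book value $29,735.
Year 6: 2,576 × $3 = $7,728. Book value $22,007.
Year 7: 969 × $3 = $2,907. Book value $19,100.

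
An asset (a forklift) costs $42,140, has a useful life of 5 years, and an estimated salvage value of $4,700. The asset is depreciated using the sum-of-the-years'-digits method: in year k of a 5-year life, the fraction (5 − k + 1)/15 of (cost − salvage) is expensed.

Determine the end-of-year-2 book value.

Depreciable base = $42,140 − $4,700 = $37,440.
Sum of the years' digits = 5+4+3+2+1 = 15.
Year 1: $37,440 × 5/15 = $12,480. Book value $29,660.
Year 2: $37,440 × 4/15 = $9,984. Book value $19,676.

$19,676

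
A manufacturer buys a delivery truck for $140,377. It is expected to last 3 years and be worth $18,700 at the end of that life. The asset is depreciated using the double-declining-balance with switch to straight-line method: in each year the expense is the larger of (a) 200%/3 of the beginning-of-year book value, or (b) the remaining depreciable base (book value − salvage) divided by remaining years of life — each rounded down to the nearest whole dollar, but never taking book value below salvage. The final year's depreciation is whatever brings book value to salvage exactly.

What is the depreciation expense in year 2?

$28,093

Depreciable base = $140,377 − $18,700 = $121,677.
Year 1: DB = ⌊$140,377 × 200%/3⌋ = $93,584; SL = ⌊$121,677/3⌋ = $40,559 → take DB $93,584. Book value $46,793.
Year 2: DB = ⌊$46,793 × 200%/3⌋ = $31,195; SL = ⌊$28,093/2⌋ = $14,046 → take DB $31,195, capped at $28,093. Book value $18,700.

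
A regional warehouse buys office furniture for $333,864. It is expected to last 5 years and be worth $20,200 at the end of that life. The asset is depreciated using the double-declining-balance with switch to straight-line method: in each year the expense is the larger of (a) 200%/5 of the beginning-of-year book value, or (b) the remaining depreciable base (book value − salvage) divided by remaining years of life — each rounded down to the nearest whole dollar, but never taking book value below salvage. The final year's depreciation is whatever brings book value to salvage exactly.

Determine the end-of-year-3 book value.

$72,116

Depreciable base = $333,864 − $20,200 = $313,664.
Year 1: DB = ⌊$333,864 × 200%/5⌋ = $133,545; SL = ⌊$313,664/5⌋ = $62,732 → take DB $133,545. Book value $200,319.
Year 2: DB = ⌊$200,319 × 200%/5⌋ = $80,127; SL = ⌊$180,119/4⌋ = $45,029 → take DB $80,127. Book value $120,192.
Year 3: DB = ⌊$120,192 × 200%/5⌋ = $48,076; SL = ⌊$99,992/3⌋ = $33,330 → take DB $48,076. Book value $72,116.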